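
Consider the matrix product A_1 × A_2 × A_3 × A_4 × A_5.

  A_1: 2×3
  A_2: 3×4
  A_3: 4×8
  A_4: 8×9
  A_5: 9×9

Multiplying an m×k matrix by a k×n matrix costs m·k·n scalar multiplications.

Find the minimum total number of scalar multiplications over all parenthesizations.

394

Adjacent pairs: A_1A_2 = 2·3·4 = 24; A_2A_3 = 3·4·8 = 96; A_3A_4 = 4·8·9 = 288; A_4A_5 = 8·9·9 = 648.
Length 3: A_1..A_3: k=1: 0+96+2·3·8=144; k=2: 24+0+2·4·8=88 → min 88 | A_2..A_4: k=2: 0+288+3·4·9=396; k=3: 96+0+3·8·9=312 → min 312 | A_3..A_5: k=3: 0+648+4·8·9=936; k=4: 288+0+4·9·9=612 → min 612.
Length 4: A_1..A_4: k=1: 0+312+2·3·9=366; k=2: 24+288+2·4·9=384; k=3: 88+0+2·8·9=232 → min 232 | A_2..A_5: k=2: 0+612+3·4·9=720; k=3: 96+648+3·8·9=960; k=4: 312+0+3·9·9=555 → min 555.
Length 5: A_1..A_5: k=1: 0+555+2·3·9=609; k=2: 24+612+2·4·9=708; k=3: 88+648+2·8·9=880; k=4: 232+0+2·9·9=394 → min 394.
Optimal order: ((((A_1 × A_2) × A_3) × A_4) × A_5) with cost 394.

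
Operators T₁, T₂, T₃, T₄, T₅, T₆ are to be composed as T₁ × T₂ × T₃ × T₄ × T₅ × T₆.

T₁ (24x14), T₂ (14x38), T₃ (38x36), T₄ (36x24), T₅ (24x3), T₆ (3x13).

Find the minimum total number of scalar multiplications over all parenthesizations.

10236

Adjacent pairs: T₁T₂ = 24·14·38 = 12768; T₂T₃ = 14·38·36 = 19152; T₃T₄ = 38·36·24 = 32832; T₄T₅ = 36·24·3 = 2592; T₅T₆ = 24·3·13 = 936.
Length 3: T₁..T₃: k=1: 0+19152+24·14·36=31248; k=2: 12768+0+24·38·36=45600 → min 31248 | T₂..T₄: k=2: 0+32832+14·38·24=45600; k=3: 19152+0+14·36·24=31248 → min 31248 | T₃..T₅: k=3: 0+2592+38·36·3=6696; k=4: 32832+0+38·24·3=35568 → min 6696 | T₄..T₆: k=4: 0+936+36·24·13=12168; k=5: 2592+0+36·3·13=3996 → min 3996.
Length 4: T₁..T₄: k=1: 0+31248+24·14·24=39312; k=2: 12768+32832+24·38·24=67488; k=3: 31248+0+24·36·24=51984 → min 39312 | T₂..T₅: k=2: 0+6696+14·38·3=8292; k=3: 19152+2592+14·36·3=23256; k=4: 31248+0+14·24·3=32256 → min 8292 | T₃..T₆: k=3: 0+3996+38·36·13=21780; k=4: 32832+936+38·24·13=45624; k=5: 6696+0+38·3·13=8178 → min 8178.
Length 5: T₁..T₅: k=1: 0+8292+24·14·3=9300; k=2: 12768+6696+24·38·3=22200; k=3: 31248+2592+24·36·3=36432; k=4: 39312+0+24·24·3=41040 → min 9300 | T₂..T₆: k=2: 0+8178+14·38·13=15094; k=3: 19152+3996+14·36·13=29700; k=4: 31248+936+14·24·13=36552; k=5: 8292+0+14·3·13=8838 → min 8838.
Length 6: T₁..T₆: k=1: 0+8838+24·14·13=13206; k=2: 12768+8178+24·38·13=32802; k=3: 31248+3996+24·36·13=46476; k=4: 39312+936+24·24·13=47736; k=5: 9300+0+24·3·13=10236 → min 10236.
Optimal order: ((T₁ × (T₂ × (T₃ × (T₄ × T₅)))) × T₆) with cost 10236.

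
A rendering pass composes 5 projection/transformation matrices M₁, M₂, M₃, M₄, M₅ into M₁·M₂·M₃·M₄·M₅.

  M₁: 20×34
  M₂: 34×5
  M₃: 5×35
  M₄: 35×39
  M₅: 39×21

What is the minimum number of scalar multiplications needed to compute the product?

Adjacent pairs: M₁M₂ = 20·34·5 = 3400; M₂M₃ = 34·5·35 = 5950; M₃M₄ = 5·35·39 = 6825; M₄M₅ = 35·39·21 = 28665.
Length 3: M₁..M₃: k=1: 0+5950+20·34·35=29750; k=2: 3400+0+20·5·35=6900 → min 6900 | M₂..M₄: k=2: 0+6825+34·5·39=13455; k=3: 5950+0+34·35·39=52360 → min 13455 | M₃..M₅: k=3: 0+28665+5·35·21=32340; k=4: 6825+0+5·39·21=10920 → min 10920.
Length 4: M₁..M₄: k=1: 0+13455+20·34·39=39975; k=2: 3400+6825+20·5·39=14125; k=3: 6900+0+20·35·39=34200 → min 14125 | M₂..M₅: k=2: 0+10920+34·5·21=14490; k=3: 5950+28665+34·35·21=59605; k=4: 13455+0+34·39·21=41301 → min 14490.
Length 5: M₁..M₅: k=1: 0+14490+20·34·21=28770; k=2: 3400+10920+20·5·21=16420; k=3: 6900+28665+20·35·21=50265; k=4: 14125+0+20·39·21=30505 → min 16420.
Optimal order: ((M₁·M₂)·((M₃·M₄)·M₅)) with cost 16420.

16420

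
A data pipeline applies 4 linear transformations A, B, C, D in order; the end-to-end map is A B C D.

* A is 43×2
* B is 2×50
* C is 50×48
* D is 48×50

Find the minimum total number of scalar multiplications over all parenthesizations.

Adjacent pairs: AB = 43·2·50 = 4300; BC = 2·50·48 = 4800; CD = 50·48·50 = 120000.
Length 3: A..C: k=1: 0+4800+43·2·48=8928; k=2: 4300+0+43·50·48=107500 → min 8928 | B..D: k=2: 0+120000+2·50·50=125000; k=3: 4800+0+2·48·50=9600 → min 9600.
Length 4: A..D: k=1: 0+9600+43·2·50=13900; k=2: 4300+120000+43·50·50=231800; k=3: 8928+0+43·48·50=112128 → min 13900.
Optimal order: (A ((B C) D)) with cost 13900.

13900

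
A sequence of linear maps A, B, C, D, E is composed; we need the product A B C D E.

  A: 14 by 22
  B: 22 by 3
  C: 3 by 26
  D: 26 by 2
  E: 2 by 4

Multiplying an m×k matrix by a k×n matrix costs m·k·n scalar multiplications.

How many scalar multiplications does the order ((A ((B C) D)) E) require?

(B C): 22×3 by 3×26 → 22×26, cost 22·3·26 = 1716
((B C) D): 22×26 by 26×2 → 22×2, cost 22·26·2 = 1144; cumulative 2860
(A ((B C) D)): 14×22 by 22×2 → 14×2, cost 14·22·2 = 616; cumulative 3476
((A ((B C) D)) E): 14×2 by 2×4 → 14×4, cost 14·2·4 = 112; cumulative 3588
Total: 3588 scalar multiplications.

3588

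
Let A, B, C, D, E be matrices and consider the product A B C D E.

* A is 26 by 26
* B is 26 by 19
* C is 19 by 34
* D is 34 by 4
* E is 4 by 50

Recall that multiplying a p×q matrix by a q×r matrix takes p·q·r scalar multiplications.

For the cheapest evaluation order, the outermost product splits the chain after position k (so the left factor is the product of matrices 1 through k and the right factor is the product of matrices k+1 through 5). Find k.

4

Adjacent pairs: AB = 26·26·19 = 12844; BC = 26·19·34 = 16796; CD = 19·34·4 = 2584; DE = 34·4·50 = 6800.
Length 3: A..C: k=1: 0+16796+26·26·34=39780; k=2: 12844+0+26·19·34=29640 → min 29640 | B..D: k=2: 0+2584+26·19·4=4560; k=3: 16796+0+26·34·4=20332 → min 4560 | C..E: k=3: 0+6800+19·34·50=39100; k=4: 2584+0+19·4·50=6384 → min 6384.
Length 4: A..D: k=1: 0+4560+26·26·4=7264; k=2: 12844+2584+26·19·4=17404; k=3: 29640+0+26·34·4=33176 → min 7264 | B..E: k=2: 0+6384+26·19·50=31084; k=3: 16796+6800+26·34·50=67796; k=4: 4560+0+26·4·50=9760 → min 9760.
Top-level splits: k=1: (A..A)·(B..E) → 0+9760+26·26·50 = 43560; k=2: (A..B)·(C..E) → 12844+6384+26·19·50 = 43928; k=3: (A..C)·(D..E) → 29640+6800+26·34·50 = 80640; k=4: (A..D)·(E..E) → 7264+0+26·4·50 = 12464.
Best split is after D, i.e. k = 4.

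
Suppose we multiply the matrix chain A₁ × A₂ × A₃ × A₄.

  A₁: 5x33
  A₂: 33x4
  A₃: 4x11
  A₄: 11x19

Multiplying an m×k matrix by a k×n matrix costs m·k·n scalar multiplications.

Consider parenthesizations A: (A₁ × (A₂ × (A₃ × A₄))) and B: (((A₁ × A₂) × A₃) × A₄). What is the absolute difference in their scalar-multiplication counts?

4554

Order A = (A₁ × (A₂ × (A₃ × A₄))): (A₃ × A₄): 4×11 by 11×19 → 4×19, cost 4·11·19 = 836; (A₂ × (A₃ × A₄)): 33×4 by 4×19 → 33×19, cost 33·4·19 = 2508; cumulative 3344; (A₁ × (A₂ × (A₃ × A₄))): 5×33 by 33×19 → 5×19, cost 5·33·19 = 3135; cumulative 6479. Total 6479.
Order B = (((A₁ × A₂) × A₃) × A₄): (A₁ × A₂): 5×33 by 33×4 → 5×4, cost 5·33·4 = 660; ((A₁ × A₂) × A₃): 5×4 by 4×11 → 5×11, cost 5·4·11 = 220; cumulative 880; (((A₁ × A₂) × A₃) × A₄): 5×11 by 11×19 → 5×19, cost 5·11·19 = 1045; cumulative 1925. Total 1925.
Difference: |6479 − 1925| = 4554.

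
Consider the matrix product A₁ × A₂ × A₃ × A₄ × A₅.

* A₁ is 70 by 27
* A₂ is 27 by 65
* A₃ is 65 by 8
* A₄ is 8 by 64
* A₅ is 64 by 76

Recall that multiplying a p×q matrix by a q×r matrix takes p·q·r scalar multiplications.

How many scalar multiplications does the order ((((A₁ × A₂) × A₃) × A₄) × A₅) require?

535570

(A₁ × A₂): 70×27 by 27×65 → 70×65, cost 70·27·65 = 122850
((A₁ × A₂) × A₃): 70×65 by 65×8 → 70×8, cost 70·65·8 = 36400; cumulative 159250
(((A₁ × A₂) × A₃) × A₄): 70×8 by 8×64 → 70×64, cost 70·8·64 = 35840; cumulative 195090
((((A₁ × A₂) × A₃) × A₄) × A₅): 70×64 by 64×76 → 70×76, cost 70·64·76 = 340480; cumulative 535570
Total: 535570 scalar multiplications.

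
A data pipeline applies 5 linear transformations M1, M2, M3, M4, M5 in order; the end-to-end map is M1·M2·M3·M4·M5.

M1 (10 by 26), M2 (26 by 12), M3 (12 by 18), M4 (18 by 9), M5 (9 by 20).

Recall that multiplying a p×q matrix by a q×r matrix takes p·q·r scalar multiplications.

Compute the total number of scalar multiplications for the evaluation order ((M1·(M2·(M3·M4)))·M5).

(M3·M4): 12×18 by 18×9 → 12×9, cost 12·18·9 = 1944
(M2·(M3·M4)): 26×12 by 12×9 → 26×9, cost 26·12·9 = 2808; cumulative 4752
(M1·(M2·(M3·M4))): 10×26 by 26×9 → 10×9, cost 10·26·9 = 2340; cumulative 7092
((M1·(M2·(M3·M4)))·M5): 10×9 by 9×20 → 10×20, cost 10·9·20 = 1800; cumulative 8892
Total: 8892 scalar multiplications.

8892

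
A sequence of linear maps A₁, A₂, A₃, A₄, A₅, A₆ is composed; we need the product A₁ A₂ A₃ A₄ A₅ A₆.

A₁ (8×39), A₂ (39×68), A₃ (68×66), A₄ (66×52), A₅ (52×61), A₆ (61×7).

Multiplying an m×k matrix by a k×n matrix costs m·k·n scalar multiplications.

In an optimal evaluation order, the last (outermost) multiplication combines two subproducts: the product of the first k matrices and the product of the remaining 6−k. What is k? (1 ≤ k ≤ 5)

1

Adjacent pairs: A₁A₂ = 8·39·68 = 21216; A₂A₃ = 39·68·66 = 175032; A₃A₄ = 68·66·52 = 233376; A₄A₅ = 66·52·61 = 209352; A₅A₆ = 52·61·7 = 22204.
Length 3: A₁..A₃: k=1: 0+175032+8·39·66=195624; k=2: 21216+0+8·68·66=57120 → min 57120 | A₂..A₄: k=2: 0+233376+39·68·52=371280; k=3: 175032+0+39·66·52=308880 → min 308880 | A₃..A₅: k=3: 0+209352+68·66·61=483120; k=4: 233376+0+68·52·61=449072 → min 449072 | A₄..A₆: k=4: 0+22204+66·52·7=46228; k=5: 209352+0+66·61·7=237534 → min 46228.
Length 4: A₁..A₄: k=1: 0+308880+8·39·52=325104; k=2: 21216+233376+8·68·52=282880; k=3: 57120+0+8·66·52=84576 → min 84576 | A₂..A₅: k=2: 0+449072+39·68·61=610844; k=3: 175032+209352+39·66·61=541398; k=4: 308880+0+39·52·61=432588 → min 432588 | A₃..A₆: k=3: 0+46228+68·66·7=77644; k=4: 233376+22204+68·52·7=280332; k=5: 449072+0+68·61·7=478108 → min 77644.
Length 5: A₁..A₅: k=1: 0+432588+8·39·61=451620; k=2: 21216+449072+8·68·61=503472; k=3: 57120+209352+8·66·61=298680; k=4: 84576+0+8·52·61=109952 → min 109952 | A₂..A₆: k=2: 0+77644+39·68·7=96208; k=3: 175032+46228+39·66·7=239278; k=4: 308880+22204+39·52·7=345280; k=5: 432588+0+39·61·7=449241 → min 96208.
Top-level splits: k=1: (A₁..A₁)·(A₂..A₆) → 0+96208+8·39·7 = 98392; k=2: (A₁..A₂)·(A₃..A₆) → 21216+77644+8·68·7 = 102668; k=3: (A₁..A₃)·(A₄..A₆) → 57120+46228+8·66·7 = 107044; k=4: (A₁..A₄)·(A₅..A₆) → 84576+22204+8·52·7 = 109692; k=5: (A₁..A₅)·(A₆..A₆) → 109952+0+8·61·7 = 113368.
Best split is after A₁, i.e. k = 1.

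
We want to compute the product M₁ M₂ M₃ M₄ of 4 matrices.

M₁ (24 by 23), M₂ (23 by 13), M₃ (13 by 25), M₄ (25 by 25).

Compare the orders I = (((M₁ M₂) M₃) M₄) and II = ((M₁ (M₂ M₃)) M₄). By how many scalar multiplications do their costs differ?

6299

Order I = (((M₁ M₂) M₃) M₄): (M₁ M₂): 24×23 by 23×13 → 24×13, cost 24·23·13 = 7176; ((M₁ M₂) M₃): 24×13 by 13×25 → 24×25, cost 24·13·25 = 7800; cumulative 14976; (((M₁ M₂) M₃) M₄): 24×25 by 25×25 → 24×25, cost 24·25·25 = 15000; cumulative 29976. Total 29976.
Order II = ((M₁ (M₂ M₃)) M₄): (M₂ M₃): 23×13 by 13×25 → 23×25, cost 23·13·25 = 7475; (M₁ (M₂ M₃)): 24×23 by 23×25 → 24×25, cost 24·23·25 = 13800; cumulative 21275; ((M₁ (M₂ M₃)) M₄): 24×25 by 25×25 → 24×25, cost 24·25·25 = 15000; cumulative 36275. Total 36275.
Difference: |29976 − 36275| = 6299.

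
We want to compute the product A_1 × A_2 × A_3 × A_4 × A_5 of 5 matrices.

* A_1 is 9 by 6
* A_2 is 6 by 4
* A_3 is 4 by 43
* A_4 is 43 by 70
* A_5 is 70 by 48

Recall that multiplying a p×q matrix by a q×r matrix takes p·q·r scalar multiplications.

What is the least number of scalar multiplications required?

27424

Adjacent pairs: A_1A_2 = 9·6·4 = 216; A_2A_3 = 6·4·43 = 1032; A_3A_4 = 4·43·70 = 12040; A_4A_5 = 43·70·48 = 144480.
Length 3: A_1..A_3: k=1: 0+1032+9·6·43=3354; k=2: 216+0+9·4·43=1764 → min 1764 | A_2..A_4: k=2: 0+12040+6·4·70=13720; k=3: 1032+0+6·43·70=19092 → min 13720 | A_3..A_5: k=3: 0+144480+4·43·48=152736; k=4: 12040+0+4·70·48=25480 → min 25480.
Length 4: A_1..A_4: k=1: 0+13720+9·6·70=17500; k=2: 216+12040+9·4·70=14776; k=3: 1764+0+9·43·70=28854 → min 14776 | A_2..A_5: k=2: 0+25480+6·4·48=26632; k=3: 1032+144480+6·43·48=157896; k=4: 13720+0+6·70·48=33880 → min 26632.
Length 5: A_1..A_5: k=1: 0+26632+9·6·48=29224; k=2: 216+25480+9·4·48=27424; k=3: 1764+144480+9·43·48=164820; k=4: 14776+0+9·70·48=45016 → min 27424.
Optimal order: ((A_1 × A_2) × ((A_3 × A_4) × A_5)) with cost 27424.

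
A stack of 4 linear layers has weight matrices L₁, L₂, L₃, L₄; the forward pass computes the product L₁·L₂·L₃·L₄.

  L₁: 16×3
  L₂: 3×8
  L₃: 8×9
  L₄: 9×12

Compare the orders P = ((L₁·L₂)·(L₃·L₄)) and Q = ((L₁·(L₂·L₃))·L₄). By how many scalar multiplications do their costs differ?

Order P = ((L₁·L₂)·(L₃·L₄)): (L₁·L₂): 16×3 by 3×8 → 16×8, cost 16·3·8 = 384; (L₃·L₄): 8×9 by 9×12 → 8×12, cost 8·9·12 = 864; ((L₁·L₂)·(L₃·L₄)): 16×8 by 8×12 → 16×12, cost 16·8·12 = 1536; cumulative 2784. Total 2784.
Order Q = ((L₁·(L₂·L₃))·L₄): (L₂·L₃): 3×8 by 8×9 → 3×9, cost 3·8·9 = 216; (L₁·(L₂·L₃)): 16×3 by 3×9 → 16×9, cost 16·3·9 = 432; cumulative 648; ((L₁·(L₂·L₃))·L₄): 16×9 by 9×12 → 16×12, cost 16·9·12 = 1728; cumulative 2376. Total 2376.
Difference: |2784 − 2376| = 408.

408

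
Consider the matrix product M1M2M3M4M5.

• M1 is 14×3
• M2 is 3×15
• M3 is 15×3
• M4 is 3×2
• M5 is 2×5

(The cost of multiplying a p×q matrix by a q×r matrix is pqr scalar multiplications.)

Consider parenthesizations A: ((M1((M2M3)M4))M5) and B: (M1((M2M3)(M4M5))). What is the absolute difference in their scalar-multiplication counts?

43

Order A = ((M1((M2M3)M4))M5): (M2M3): 3×15 by 15×3 → 3×3, cost 3·15·3 = 135; ((M2M3)M4): 3×3 by 3×2 → 3×2, cost 3·3·2 = 18; cumulative 153; (M1((M2M3)M4)): 14×3 by 3×2 → 14×2, cost 14·3·2 = 84; cumulative 237; ((M1((M2M3)M4))M5): 14×2 by 2×5 → 14×5, cost 14·2·5 = 140; cumulative 377. Total 377.
Order B = (M1((M2M3)(M4M5))): (M2M3): 3×15 by 15×3 → 3×3, cost 3·15·3 = 135; (M4M5): 3×2 by 2×5 → 3×5, cost 3·2·5 = 30; ((M2M3)(M4M5)): 3×3 by 3×5 → 3×5, cost 3·3·5 = 45; cumulative 210; (M1((M2M3)(M4M5))): 14×3 by 3×5 → 14×5, cost 14·3·5 = 210; cumulative 420. Total 420.
Difference: |377 − 420| = 43.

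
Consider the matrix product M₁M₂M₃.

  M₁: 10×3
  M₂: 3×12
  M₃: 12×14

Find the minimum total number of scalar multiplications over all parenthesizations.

Order (M₁(M₂M₃)): (M₂M₃): 3×12 by 12×14 → 3×14, cost 3·12·14 = 504; (M₁(M₂M₃)): 10×3 by 3×14 → 10×14, cost 10·3·14 = 420; cumulative 924. Total 924.
Order ((M₁M₂)M₃): (M₁M₂): 10×3 by 3×12 → 10×12, cost 10·3·12 = 360; ((M₁M₂)M₃): 10×12 by 12×14 → 10×14, cost 10·12·14 = 1680; cumulative 2040. Total 2040.
Minimum: 924.

924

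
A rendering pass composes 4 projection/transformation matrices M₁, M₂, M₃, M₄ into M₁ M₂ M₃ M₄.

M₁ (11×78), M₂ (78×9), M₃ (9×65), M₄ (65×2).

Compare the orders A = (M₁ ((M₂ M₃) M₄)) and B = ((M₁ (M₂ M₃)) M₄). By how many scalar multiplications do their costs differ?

45344

Order A = (M₁ ((M₂ M₃) M₄)): (M₂ M₃): 78×9 by 9×65 → 78×65, cost 78·9·65 = 45630; ((M₂ M₃) M₄): 78×65 by 65×2 → 78×2, cost 78·65·2 = 10140; cumulative 55770; (M₁ ((M₂ M₃) M₄)): 11×78 by 78×2 → 11×2, cost 11·78·2 = 1716; cumulative 57486. Total 57486.
Order B = ((M₁ (M₂ M₃)) M₄): (M₂ M₃): 78×9 by 9×65 → 78×65, cost 78·9·65 = 45630; (M₁ (M₂ M₃)): 11×78 by 78×65 → 11×65, cost 11·78·65 = 55770; cumulative 101400; ((M₁ (M₂ M₃)) M₄): 11×65 by 65×2 → 11×2, cost 11·65·2 = 1430; cumulative 102830. Total 102830.
Difference: |57486 − 102830| = 45344.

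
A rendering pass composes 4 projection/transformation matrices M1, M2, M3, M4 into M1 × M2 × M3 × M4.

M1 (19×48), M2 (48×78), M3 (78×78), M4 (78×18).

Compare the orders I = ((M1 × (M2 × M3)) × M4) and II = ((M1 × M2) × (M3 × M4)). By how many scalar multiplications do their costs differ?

Order I = ((M1 × (M2 × M3)) × M4): (M2 × M3): 48×78 by 78×78 → 48×78, cost 48·78·78 = 292032; (M1 × (M2 × M3)): 19×48 by 48×78 → 19×78, cost 19·48·78 = 71136; cumulative 363168; ((M1 × (M2 × M3)) × M4): 19×78 by 78×18 → 19×18, cost 19·78·18 = 26676; cumulative 389844. Total 389844.
Order II = ((M1 × M2) × (M3 × M4)): (M1 × M2): 19×48 by 48×78 → 19×78, cost 19·48·78 = 71136; (M3 × M4): 78×78 by 78×18 → 78×18, cost 78·78·18 = 109512; ((M1 × M2) × (M3 × M4)): 19×78 by 78×18 → 19×18, cost 19·78·18 = 26676; cumulative 207324. Total 207324.
Difference: |389844 − 207324| = 182520.

182520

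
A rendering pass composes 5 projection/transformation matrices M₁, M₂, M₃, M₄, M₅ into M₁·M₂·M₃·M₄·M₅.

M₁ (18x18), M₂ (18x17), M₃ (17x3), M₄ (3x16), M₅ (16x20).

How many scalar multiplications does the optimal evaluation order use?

Adjacent pairs: M₁M₂ = 18·18·17 = 5508; M₂M₃ = 18·17·3 = 918; M₃M₄ = 17·3·16 = 816; M₄M₅ = 3·16·20 = 960.
Length 3: M₁..M₃: k=1: 0+918+18·18·3=1890; k=2: 5508+0+18·17·3=6426 → min 1890 | M₂..M₄: k=2: 0+816+18·17·16=5712; k=3: 918+0+18·3·16=1782 → min 1782 | M₃..M₅: k=3: 0+960+17·3·20=1980; k=4: 816+0+17·16·20=6256 → min 1980.
Length 4: M₁..M₄: k=1: 0+1782+18·18·16=6966; k=2: 5508+816+18·17·16=11220; k=3: 1890+0+18·3·16=2754 → min 2754 | M₂..M₅: k=2: 0+1980+18·17·20=8100; k=3: 918+960+18·3·20=2958; k=4: 1782+0+18·16·20=7542 → min 2958.
Length 5: M₁..M₅: k=1: 0+2958+18·18·20=9438; k=2: 5508+1980+18·17·20=13608; k=3: 1890+960+18·3·20=3930; k=4: 2754+0+18·16·20=8514 → min 3930.
Optimal order: ((M₁·(M₂·M₃))·(M₄·M₅)) with cost 3930.

3930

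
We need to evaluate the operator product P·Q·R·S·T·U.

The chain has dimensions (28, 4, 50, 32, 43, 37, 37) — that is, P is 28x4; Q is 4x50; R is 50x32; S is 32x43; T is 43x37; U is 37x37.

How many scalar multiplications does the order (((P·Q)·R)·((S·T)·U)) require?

178272

(P·Q): 28×4 by 4×50 → 28×50, cost 28·4·50 = 5600
((P·Q)·R): 28×50 by 50×32 → 28×32, cost 28·50·32 = 44800; cumulative 50400
(S·T): 32×43 by 43×37 → 32×37, cost 32·43·37 = 50912
((S·T)·U): 32×37 by 37×37 → 32×37, cost 32·37·37 = 43808; cumulative 94720
(((P·Q)·R)·((S·T)·U)): 28×32 by 32×37 → 28×37, cost 28·32·37 = 33152; cumulative 178272
Total: 178272 scalar multiplications.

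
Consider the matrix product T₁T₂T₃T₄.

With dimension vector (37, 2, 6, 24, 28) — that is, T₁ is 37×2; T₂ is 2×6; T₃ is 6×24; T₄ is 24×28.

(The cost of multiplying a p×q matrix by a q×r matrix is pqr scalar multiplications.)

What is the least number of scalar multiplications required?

3704

Adjacent pairs: T₁T₂ = 37·2·6 = 444; T₂T₃ = 2·6·24 = 288; T₃T₄ = 6·24·28 = 4032.
Length 3: T₁..T₃: k=1: 0+288+37·2·24=2064; k=2: 444+0+37·6·24=5772 → min 2064 | T₂..T₄: k=2: 0+4032+2·6·28=4368; k=3: 288+0+2·24·28=1632 → min 1632.
Length 4: T₁..T₄: k=1: 0+1632+37·2·28=3704; k=2: 444+4032+37·6·28=10692; k=3: 2064+0+37·24·28=26928 → min 3704.
Optimal order: (T₁((T₂T₃)T₄)) with cost 3704.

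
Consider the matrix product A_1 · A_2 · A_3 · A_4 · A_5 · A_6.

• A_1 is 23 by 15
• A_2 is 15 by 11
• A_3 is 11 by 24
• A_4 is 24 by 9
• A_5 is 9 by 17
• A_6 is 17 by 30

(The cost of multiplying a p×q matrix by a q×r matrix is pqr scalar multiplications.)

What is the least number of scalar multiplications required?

Adjacent pairs: A_1A_2 = 23·15·11 = 3795; A_2A_3 = 15·11·24 = 3960; A_3A_4 = 11·24·9 = 2376; A_4A_5 = 24·9·17 = 3672; A_5A_6 = 9·17·30 = 4590.
Length 3: A_1..A_3: k=1: 0+3960+23·15·24=12240; k=2: 3795+0+23·11·24=9867 → min 9867 | A_2..A_4: k=2: 0+2376+15·11·9=3861; k=3: 3960+0+15·24·9=7200 → min 3861 | A_3..A_5: k=3: 0+3672+11·24·17=8160; k=4: 2376+0+11·9·17=4059 → min 4059 | A_4..A_6: k=4: 0+4590+24·9·30=11070; k=5: 3672+0+24·17·30=15912 → min 11070.
Length 4: A_1..A_4: k=1: 0+3861+23·15·9=6966; k=2: 3795+2376+23·11·9=8448; k=3: 9867+0+23·24·9=14835 → min 6966 | A_2..A_5: k=2: 0+4059+15·11·17=6864; k=3: 3960+3672+15·24·17=13752; k=4: 3861+0+15·9·17=6156 → min 6156 | A_3..A_6: k=3: 0+11070+11·24·30=18990; k=4: 2376+4590+11·9·30=9936; k=5: 4059+0+11·17·30=9669 → min 9669.
Length 5: A_1..A_5: k=1: 0+6156+23·15·17=12021; k=2: 3795+4059+23·11·17=12155; k=3: 9867+3672+23·24·17=22923; k=4: 6966+0+23·9·17=10485 → min 10485 | A_2..A_6: k=2: 0+9669+15·11·30=14619; k=3: 3960+11070+15·24·30=25830; k=4: 3861+4590+15·9·30=12501; k=5: 6156+0+15·17·30=13806 → min 12501.
Length 6: A_1..A_6: k=1: 0+12501+23·15·30=22851; k=2: 3795+9669+23·11·30=21054; k=3: 9867+11070+23·24·30=37497; k=4: 6966+4590+23·9·30=17766; k=5: 10485+0+23·17·30=22215 → min 17766.
Optimal order: ((A_1 · (A_2 · (A_3 · A_4))) · (A_5 · A_6)) with cost 17766.

17766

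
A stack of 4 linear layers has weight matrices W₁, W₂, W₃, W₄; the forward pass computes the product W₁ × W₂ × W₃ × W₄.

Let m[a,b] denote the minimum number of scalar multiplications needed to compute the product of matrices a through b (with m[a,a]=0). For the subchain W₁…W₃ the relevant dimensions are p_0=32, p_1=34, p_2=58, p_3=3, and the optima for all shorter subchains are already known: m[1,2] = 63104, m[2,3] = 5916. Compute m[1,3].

m[1,3] = min over k∈[1,2] of m[1,k]+m[k+1,3]+p_{0}·p_k·p_{3}.
k=1: 0 + 5916 + 32·34·3 = 9180; k=2: 63104 + 0 + 32·58·3 = 68672.
Minimum: 9180 at k=1.

9180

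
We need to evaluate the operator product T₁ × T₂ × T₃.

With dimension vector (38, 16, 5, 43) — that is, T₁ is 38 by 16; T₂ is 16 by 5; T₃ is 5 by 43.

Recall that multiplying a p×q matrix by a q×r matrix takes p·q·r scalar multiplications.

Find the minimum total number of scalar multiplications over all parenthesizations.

11210

Order (T₁ × (T₂ × T₃)): (T₂ × T₃): 16×5 by 5×43 → 16×43, cost 16·5·43 = 3440; (T₁ × (T₂ × T₃)): 38×16 by 16×43 → 38×43, cost 38·16·43 = 26144; cumulative 29584. Total 29584.
Order ((T₁ × T₂) × T₃): (T₁ × T₂): 38×16 by 16×5 → 38×5, cost 38·16·5 = 3040; ((T₁ × T₂) × T₃): 38×5 by 5×43 → 38×43, cost 38·5·43 = 8170; cumulative 11210. Total 11210.
Minimum: 11210.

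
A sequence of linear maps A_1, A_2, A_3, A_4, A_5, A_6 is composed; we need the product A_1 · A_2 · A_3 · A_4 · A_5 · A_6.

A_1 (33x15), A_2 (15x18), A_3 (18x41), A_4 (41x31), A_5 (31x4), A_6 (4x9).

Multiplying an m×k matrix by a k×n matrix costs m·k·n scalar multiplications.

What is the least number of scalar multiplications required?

Adjacent pairs: A_1A_2 = 33·15·18 = 8910; A_2A_3 = 15·18·41 = 11070; A_3A_4 = 18·41·31 = 22878; A_4A_5 = 41·31·4 = 5084; A_5A_6 = 31·4·9 = 1116.
Length 3: A_1..A_3: k=1: 0+11070+33·15·41=31365; k=2: 8910+0+33·18·41=33264 → min 31365 | A_2..A_4: k=2: 0+22878+15·18·31=31248; k=3: 11070+0+15·41·31=30135 → min 30135 | A_3..A_5: k=3: 0+5084+18·41·4=8036; k=4: 22878+0+18·31·4=25110 → min 8036 | A_4..A_6: k=4: 0+1116+41·31·9=12555; k=5: 5084+0+41·4·9=6560 → min 6560.
Length 4: A_1..A_4: k=1: 0+30135+33·15·31=45480; k=2: 8910+22878+33·18·31=50202; k=3: 31365+0+33·41·31=73308 → min 45480 | A_2..A_5: k=2: 0+8036+15·18·4=9116; k=3: 11070+5084+15·41·4=18614; k=4: 30135+0+15·31·4=31995 → min 9116 | A_3..A_6: k=3: 0+6560+18·41·9=13202; k=4: 22878+1116+18·31·9=29016; k=5: 8036+0+18·4·9=8684 → min 8684.
Length 5: A_1..A_5: k=1: 0+9116+33·15·4=11096; k=2: 8910+8036+33·18·4=19322; k=3: 31365+5084+33·41·4=41861; k=4: 45480+0+33·31·4=49572 → min 11096 | A_2..A_6: k=2: 0+8684+15·18·9=11114; k=3: 11070+6560+15·41·9=23165; k=4: 30135+1116+15·31·9=35436; k=5: 9116+0+15·4·9=9656 → min 9656.
Length 6: A_1..A_6: k=1: 0+9656+33·15·9=14111; k=2: 8910+8684+33·18·9=22940; k=3: 31365+6560+33·41·9=50102; k=4: 45480+1116+33·31·9=55803; k=5: 11096+0+33·4·9=12284 → min 12284.
Optimal order: ((A_1 · (A_2 · (A_3 · (A_4 · A_5)))) · A_6) with cost 12284.

12284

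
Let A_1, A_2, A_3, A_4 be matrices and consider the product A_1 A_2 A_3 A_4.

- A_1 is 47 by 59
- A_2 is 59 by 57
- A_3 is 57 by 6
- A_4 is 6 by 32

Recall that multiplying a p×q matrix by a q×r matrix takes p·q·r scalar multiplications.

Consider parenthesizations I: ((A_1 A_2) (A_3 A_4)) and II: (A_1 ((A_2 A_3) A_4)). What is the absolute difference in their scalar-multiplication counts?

134491

Order I = ((A_1 A_2) (A_3 A_4)): (A_1 A_2): 47×59 by 59×57 → 47×57, cost 47·59·57 = 158061; (A_3 A_4): 57×6 by 6×32 → 57×32, cost 57·6·32 = 10944; ((A_1 A_2) (A_3 A_4)): 47×57 by 57×32 → 47×32, cost 47·57·32 = 85728; cumulative 254733. Total 254733.
Order II = (A_1 ((A_2 A_3) A_4)): (A_2 A_3): 59×57 by 57×6 → 59×6, cost 59·57·6 = 20178; ((A_2 A_3) A_4): 59×6 by 6×32 → 59×32, cost 59·6·32 = 11328; cumulative 31506; (A_1 ((A_2 A_3) A_4)): 47×59 by 59×32 → 47×32, cost 47·59·32 = 88736; cumulative 120242. Total 120242.
Difference: |254733 − 120242| = 134491.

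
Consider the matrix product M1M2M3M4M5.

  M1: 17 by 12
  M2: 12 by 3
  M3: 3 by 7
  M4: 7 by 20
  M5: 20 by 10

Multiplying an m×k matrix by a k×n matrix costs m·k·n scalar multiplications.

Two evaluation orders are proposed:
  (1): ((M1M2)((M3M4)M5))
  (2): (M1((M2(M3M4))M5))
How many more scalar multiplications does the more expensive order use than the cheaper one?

Order (1) = ((M1M2)((M3M4)M5)): (M1M2): 17×12 by 12×3 → 17×3, cost 17·12·3 = 612; (M3M4): 3×7 by 7×20 → 3×20, cost 3·7·20 = 420; ((M3M4)M5): 3×20 by 20×10 → 3×10, cost 3·20·10 = 600; cumulative 1020; ((M1M2)((M3M4)M5)): 17×3 by 3×10 → 17×10, cost 17·3·10 = 510; cumulative 2142. Total 2142.
Order (2) = (M1((M2(M3M4))M5)): (M3M4): 3×7 by 7×20 → 3×20, cost 3·7·20 = 420; (M2(M3M4)): 12×3 by 3×20 → 12×20, cost 12·3·20 = 720; cumulative 1140; ((M2(M3M4))M5): 12×20 by 20×10 → 12×10, cost 12·20·10 = 2400; cumulative 3540; (M1((M2(M3M4))M5)): 17×12 by 12×10 → 17×10, cost 17·12·10 = 2040; cumulative 5580. Total 5580.
Difference: |2142 − 5580| = 3438.

3438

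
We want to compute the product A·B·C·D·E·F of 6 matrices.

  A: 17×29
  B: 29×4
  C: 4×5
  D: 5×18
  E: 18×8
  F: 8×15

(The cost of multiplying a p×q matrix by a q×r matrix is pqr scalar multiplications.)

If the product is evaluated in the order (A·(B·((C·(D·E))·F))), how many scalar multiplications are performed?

10495

(D·E): 5×18 by 18×8 → 5×8, cost 5·18·8 = 720
(C·(D·E)): 4×5 by 5×8 → 4×8, cost 4·5·8 = 160; cumulative 880
((C·(D·E))·F): 4×8 by 8×15 → 4×15, cost 4·8·15 = 480; cumulative 1360
(B·((C·(D·E))·F)): 29×4 by 4×15 → 29×15, cost 29·4·15 = 1740; cumulative 3100
(A·(B·((C·(D·E))·F))): 17×29 by 29×15 → 17×15, cost 17·29·15 = 7395; cumulative 10495
Total: 10495 scalar multiplications.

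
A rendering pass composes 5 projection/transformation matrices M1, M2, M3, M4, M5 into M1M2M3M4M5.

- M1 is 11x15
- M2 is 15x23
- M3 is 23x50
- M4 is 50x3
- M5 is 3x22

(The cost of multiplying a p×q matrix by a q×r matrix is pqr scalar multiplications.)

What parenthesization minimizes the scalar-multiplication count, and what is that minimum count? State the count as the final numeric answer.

5706

Adjacent pairs: M1M2 = 11·15·23 = 3795; M2M3 = 15·23·50 = 17250; M3M4 = 23·50·3 = 3450; M4M5 = 50·3·22 = 3300.
Length 3: M1..M3: k=1: 0+17250+11·15·50=25500; k=2: 3795+0+11·23·50=16445 → min 16445 | M2..M4: k=2: 0+3450+15·23·3=4485; k=3: 17250+0+15·50·3=19500 → min 4485 | M3..M5: k=3: 0+3300+23·50·22=28600; k=4: 3450+0+23·3·22=4968 → min 4968.
Length 4: M1..M4: k=1: 0+4485+11·15·3=4980; k=2: 3795+3450+11·23·3=8004; k=3: 16445+0+11·50·3=18095 → min 4980 | M2..M5: k=2: 0+4968+15·23·22=12558; k=3: 17250+3300+15·50·22=37050; k=4: 4485+0+15·3·22=5475 → min 5475.
Length 5: M1..M5: k=1: 0+5475+11·15·22=9105; k=2: 3795+4968+11·23·22=14329; k=3: 16445+3300+11·50·22=31845; k=4: 4980+0+11·3·22=5706 → min 5706.
Optimal parenthesization: ((M1(M2(M3M4)))M5) with cost 5706.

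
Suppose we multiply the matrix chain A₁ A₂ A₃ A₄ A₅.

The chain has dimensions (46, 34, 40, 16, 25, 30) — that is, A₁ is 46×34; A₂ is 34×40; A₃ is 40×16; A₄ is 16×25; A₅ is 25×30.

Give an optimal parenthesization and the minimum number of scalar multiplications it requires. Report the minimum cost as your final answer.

Adjacent pairs: A₁A₂ = 46·34·40 = 62560; A₂A₃ = 34·40·16 = 21760; A₃A₄ = 40·16·25 = 16000; A₄A₅ = 16·25·30 = 12000.
Length 3: A₁..A₃: k=1: 0+21760+46·34·16=46784; k=2: 62560+0+46·40·16=92000 → min 46784 | A₂..A₄: k=2: 0+16000+34·40·25=50000; k=3: 21760+0+34·16·25=35360 → min 35360 | A₃..A₅: k=3: 0+12000+40·16·30=31200; k=4: 16000+0+40·25·30=46000 → min 31200.
Length 4: A₁..A₄: k=1: 0+35360+46·34·25=74460; k=2: 62560+16000+46·40·25=124560; k=3: 46784+0+46·16·25=65184 → min 65184 | A₂..A₅: k=2: 0+31200+34·40·30=72000; k=3: 21760+12000+34·16·30=50080; k=4: 35360+0+34·25·30=60860 → min 50080.
Length 5: A₁..A₅: k=1: 0+50080+46·34·30=97000; k=2: 62560+31200+46·40·30=148960; k=3: 46784+12000+46·16·30=80864; k=4: 65184+0+46·25·30=99684 → min 80864.
Optimal parenthesization: ((A₁ (A₂ A₃)) (A₄ A₅)) with cost 80864.

80864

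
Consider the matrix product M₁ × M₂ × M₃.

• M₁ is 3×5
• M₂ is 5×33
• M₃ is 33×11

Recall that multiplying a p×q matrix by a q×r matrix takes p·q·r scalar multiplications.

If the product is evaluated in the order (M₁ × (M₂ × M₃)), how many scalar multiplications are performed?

(M₂ × M₃): 5×33 by 33×11 → 5×11, cost 5·33·11 = 1815
(M₁ × (M₂ × M₃)): 3×5 by 5×11 → 3×11, cost 3·5·11 = 165; cumulative 1980
Total: 1980 scalar multiplications.

1980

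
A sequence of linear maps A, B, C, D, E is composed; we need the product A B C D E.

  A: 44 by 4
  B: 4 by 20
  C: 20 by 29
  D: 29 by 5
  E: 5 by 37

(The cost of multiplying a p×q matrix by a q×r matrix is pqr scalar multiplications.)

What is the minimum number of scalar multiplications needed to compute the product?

10152

Adjacent pairs: AB = 44·4·20 = 3520; BC = 4·20·29 = 2320; CD = 20·29·5 = 2900; DE = 29·5·37 = 5365.
Length 3: A..C: k=1: 0+2320+44·4·29=7424; k=2: 3520+0+44·20·29=29040 → min 7424 | B..D: k=2: 0+2900+4·20·5=3300; k=3: 2320+0+4·29·5=2900 → min 2900 | C..E: k=3: 0+5365+20·29·37=26825; k=4: 2900+0+20·5·37=6600 → min 6600.
Length 4: A..D: k=1: 0+2900+44·4·5=3780; k=2: 3520+2900+44·20·5=10820; k=3: 7424+0+44·29·5=13804 → min 3780 | B..E: k=2: 0+6600+4·20·37=9560; k=3: 2320+5365+4·29·37=11977; k=4: 2900+0+4·5·37=3640 → min 3640.
Length 5: A..E: k=1: 0+3640+44·4·37=10152; k=2: 3520+6600+44·20·37=42680; k=3: 7424+5365+44·29·37=60001; k=4: 3780+0+44·5·37=11920 → min 10152.
Optimal order: (A (((B C) D) E)) with cost 10152.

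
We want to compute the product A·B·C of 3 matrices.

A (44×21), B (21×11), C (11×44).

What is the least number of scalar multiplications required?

Order (A·(B·C)): (B·C): 21×11 by 11×44 → 21×44, cost 21·11·44 = 10164; (A·(B·C)): 44×21 by 21×44 → 44×44, cost 44·21·44 = 40656; cumulative 50820. Total 50820.
Order ((A·B)·C): (A·B): 44×21 by 21×11 → 44×11, cost 44·21·11 = 10164; ((A·B)·C): 44×11 by 11×44 → 44×44, cost 44·11·44 = 21296; cumulative 31460. Total 31460.
Minimum: 31460.

31460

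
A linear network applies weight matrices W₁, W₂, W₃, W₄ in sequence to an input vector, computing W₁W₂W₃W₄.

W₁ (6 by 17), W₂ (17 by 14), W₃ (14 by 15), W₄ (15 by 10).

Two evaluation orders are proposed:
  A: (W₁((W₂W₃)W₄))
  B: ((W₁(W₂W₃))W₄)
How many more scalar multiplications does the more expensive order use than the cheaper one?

Order A = (W₁((W₂W₃)W₄)): (W₂W₃): 17×14 by 14×15 → 17×15, cost 17·14·15 = 3570; ((W₂W₃)W₄): 17×15 by 15×10 → 17×10, cost 17·15·10 = 2550; cumulative 6120; (W₁((W₂W₃)W₄)): 6×17 by 17×10 → 6×10, cost 6·17·10 = 1020; cumulative 7140. Total 7140.
Order B = ((W₁(W₂W₃))W₄): (W₂W₃): 17×14 by 14×15 → 17×15, cost 17·14·15 = 3570; (W₁(W₂W₃)): 6×17 by 17×15 → 6×15, cost 6·17·15 = 1530; cumulative 5100; ((W₁(W₂W₃))W₄): 6×15 by 15×10 → 6×10, cost 6·15·10 = 900; cumulative 6000. Total 6000.
Difference: |7140 − 6000| = 1140.

1140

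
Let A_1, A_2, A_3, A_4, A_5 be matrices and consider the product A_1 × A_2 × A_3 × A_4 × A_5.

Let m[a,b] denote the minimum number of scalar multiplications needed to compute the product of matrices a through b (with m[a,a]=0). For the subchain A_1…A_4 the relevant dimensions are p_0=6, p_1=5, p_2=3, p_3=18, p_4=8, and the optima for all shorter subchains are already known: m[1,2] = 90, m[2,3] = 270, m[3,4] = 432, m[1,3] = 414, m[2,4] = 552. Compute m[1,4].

m[1,4] = min over k∈[1,3] of m[1,k]+m[k+1,4]+p_{0}·p_k·p_{4}.
k=1: 0 + 552 + 6·5·8 = 792; k=2: 90 + 432 + 6·3·8 = 666; k=3: 414 + 0 + 6·18·8 = 1278.
Minimum: 666 at k=2.

666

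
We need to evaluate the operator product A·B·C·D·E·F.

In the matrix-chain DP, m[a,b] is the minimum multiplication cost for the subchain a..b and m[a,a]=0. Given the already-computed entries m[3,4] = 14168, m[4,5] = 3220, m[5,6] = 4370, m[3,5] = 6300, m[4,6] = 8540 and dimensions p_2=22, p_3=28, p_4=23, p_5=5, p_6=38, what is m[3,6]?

m[3,6] = min over k∈[3,5] of m[3,k]+m[k+1,6]+p_{2}·p_k·p_{6}.
k=3: 0 + 8540 + 22·28·38 = 31948; k=4: 14168 + 4370 + 22·23·38 = 37766; k=5: 6300 + 0 + 22·5·38 = 10480.
Minimum: 10480 at k=5.

10480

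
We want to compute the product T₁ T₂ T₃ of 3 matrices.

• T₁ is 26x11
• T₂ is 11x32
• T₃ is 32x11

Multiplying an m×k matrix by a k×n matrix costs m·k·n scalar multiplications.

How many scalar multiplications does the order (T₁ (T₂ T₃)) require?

7018

(T₂ T₃): 11×32 by 32×11 → 11×11, cost 11·32·11 = 3872
(T₁ (T₂ T₃)): 26×11 by 11×11 → 26×11, cost 26·11·11 = 3146; cumulative 7018
Total: 7018 scalar multiplications.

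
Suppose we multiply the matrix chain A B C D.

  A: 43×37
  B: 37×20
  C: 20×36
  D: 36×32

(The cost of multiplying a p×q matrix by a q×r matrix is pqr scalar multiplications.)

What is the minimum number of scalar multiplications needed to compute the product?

Adjacent pairs: AB = 43·37·20 = 31820; BC = 37·20·36 = 26640; CD = 20·36·32 = 23040.
Length 3: A..C: k=1: 0+26640+43·37·36=83916; k=2: 31820+0+43·20·36=62780 → min 62780 | B..D: k=2: 0+23040+37·20·32=46720; k=3: 26640+0+37·36·32=69264 → min 46720.
Length 4: A..D: k=1: 0+46720+43·37·32=97632; k=2: 31820+23040+43·20·32=82380; k=3: 62780+0+43·36·32=112316 → min 82380.
Optimal order: ((A B) (C D)) with cost 82380.

82380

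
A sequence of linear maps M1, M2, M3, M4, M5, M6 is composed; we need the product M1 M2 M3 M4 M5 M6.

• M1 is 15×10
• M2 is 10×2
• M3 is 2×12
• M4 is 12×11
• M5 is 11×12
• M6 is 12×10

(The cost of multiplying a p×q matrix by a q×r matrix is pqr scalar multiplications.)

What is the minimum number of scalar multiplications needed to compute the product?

Adjacent pairs: M1M2 = 15·10·2 = 300; M2M3 = 10·2·12 = 240; M3M4 = 2·12·11 = 264; M4M5 = 12·11·12 = 1584; M5M6 = 11·12·10 = 1320.
Length 3: M1..M3: k=1: 0+240+15·10·12=2040; k=2: 300+0+15·2·12=660 → min 660 | M2..M4: k=2: 0+264+10·2·11=484; k=3: 240+0+10·12·11=1560 → min 484 | M3..M5: k=3: 0+1584+2·12·12=1872; k=4: 264+0+2·11·12=528 → min 528 | M4..M6: k=4: 0+1320+12·11·10=2640; k=5: 1584+0+12·12·10=3024 → min 2640.
Length 4: M1..M4: k=1: 0+484+15·10·11=2134; k=2: 300+264+15·2·11=894; k=3: 660+0+15·12·11=2640 → min 894 | M2..M5: k=2: 0+528+10·2·12=768; k=3: 240+1584+10·12·12=3264; k=4: 484+0+10·11·12=1804 → min 768 | M3..M6: k=3: 0+2640+2·12·10=2880; k=4: 264+1320+2·11·10=1804; k=5: 528+0+2·12·10=768 → min 768.
Length 5: M1..M5: k=1: 0+768+15·10·12=2568; k=2: 300+528+15·2·12=1188; k=3: 660+1584+15·12·12=4404; k=4: 894+0+15·11·12=2874 → min 1188 | M2..M6: k=2: 0+768+10·2·10=968; k=3: 240+2640+10·12·10=4080; k=4: 484+1320+10·11·10=2904; k=5: 768+0+10·12·10=1968 → min 968.
Length 6: M1..M6: k=1: 0+968+15·10·10=2468; k=2: 300+768+15·2·10=1368; k=3: 660+2640+15·12·10=5100; k=4: 894+1320+15·11·10=3864; k=5: 1188+0+15·12·10=2988 → min 1368.
Optimal order: ((M1 M2) (((M3 M4) M5) M6)) with cost 1368.

1368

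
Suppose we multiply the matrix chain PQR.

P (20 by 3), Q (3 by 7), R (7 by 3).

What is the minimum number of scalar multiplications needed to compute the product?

243

Order (P(QR)): (QR): 3×7 by 7×3 → 3×3, cost 3·7·3 = 63; (P(QR)): 20×3 by 3×3 → 20×3, cost 20·3·3 = 180; cumulative 243. Total 243.
Order ((PQ)R): (PQ): 20×3 by 3×7 → 20×7, cost 20·3·7 = 420; ((PQ)R): 20×7 by 7×3 → 20×3, cost 20·7·3 = 420; cumulative 840. Total 840.
Minimum: 243.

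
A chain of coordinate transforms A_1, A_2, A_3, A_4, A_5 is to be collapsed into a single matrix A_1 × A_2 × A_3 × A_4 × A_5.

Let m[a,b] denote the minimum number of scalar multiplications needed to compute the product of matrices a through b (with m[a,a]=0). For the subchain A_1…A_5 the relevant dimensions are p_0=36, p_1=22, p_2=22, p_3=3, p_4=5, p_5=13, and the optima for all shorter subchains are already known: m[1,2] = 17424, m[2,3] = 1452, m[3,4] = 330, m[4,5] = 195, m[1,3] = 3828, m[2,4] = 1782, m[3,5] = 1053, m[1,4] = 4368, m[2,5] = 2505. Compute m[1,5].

m[1,5] = min over k∈[1,4] of m[1,k]+m[k+1,5]+p_{0}·p_k·p_{5}.
k=1: 0 + 2505 + 36·22·13 = 12801; k=2: 17424 + 1053 + 36·22·13 = 28773; k=3: 3828 + 195 + 36·3·13 = 5427; k=4: 4368 + 0 + 36·5·13 = 6708.
Minimum: 5427 at k=3.

5427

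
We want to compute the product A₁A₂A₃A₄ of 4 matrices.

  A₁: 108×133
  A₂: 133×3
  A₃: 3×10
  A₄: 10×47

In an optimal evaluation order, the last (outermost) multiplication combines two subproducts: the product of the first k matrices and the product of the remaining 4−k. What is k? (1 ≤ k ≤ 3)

Adjacent pairs: A₁A₂ = 108·133·3 = 43092; A₂A₃ = 133·3·10 = 3990; A₃A₄ = 3·10·47 = 1410.
Length 3: A₁..A₃: k=1: 0+3990+108·133·10=147630; k=2: 43092+0+108·3·10=46332 → min 46332 | A₂..A₄: k=2: 0+1410+133·3·47=20163; k=3: 3990+0+133·10·47=66500 → min 20163.
Top-level splits: k=1: (A₁..A₁)·(A₂..A₄) → 0+20163+108·133·47 = 695271; k=2: (A₁..A₂)·(A₃..A₄) → 43092+1410+108·3·47 = 59730; k=3: (A₁..A₃)·(A₄..A₄) → 46332+0+108·10·47 = 97092.
Best split is after A₂, i.e. k = 2.

2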